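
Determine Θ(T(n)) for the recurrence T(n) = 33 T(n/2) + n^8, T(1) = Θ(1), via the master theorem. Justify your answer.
T(n) = Θ(n^8)

log_2 33 ≈ 5.044. f(n) = n^8 dominates n^(log_2 33) since 8 > 5.044, and the regularity condition a·f(n/b) = 33·(n/2)^8 = (33/256)·n^8 ≤ c·f(n) holds with c = 33/256 ≈ 0.129 < 1. So this is Case 3: T(n) = Θ(f(n)) = Θ(n^8).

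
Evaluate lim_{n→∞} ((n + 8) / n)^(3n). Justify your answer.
lim = e^24

Rewrite as (1 + 8/n)^(3n). By the standard limit (1 + x/n)^n → e^x, we have (1 + 8/n)^n → e^8, and raising to the 3rd power gives e^24.
More precisely, ln[(1 + 8/n)^(3n)] = 3n · ln(1 + 8/n) = 3n · (8/n + O(1/n^2)) = 24 + O(1/n) → 24.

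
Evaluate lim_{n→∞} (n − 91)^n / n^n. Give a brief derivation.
lim = e^(−91)

Rewrite as (1 − 91/n)^(n). By the standard limit (1 + x/n)^n → e^x, we have (1 − 91/n)^n → e^(−91), and raising to the 1st power gives e^(−91).
More precisely, ln[(1 − 91/n)^(n)] = n · ln(1 − 91/n) = n · (-91/n + O(1/n^2)) = -91 + O(1/n) → -91.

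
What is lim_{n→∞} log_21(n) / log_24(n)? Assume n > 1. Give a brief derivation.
lim = ln(24) / ln(21) = log_21(24)

Change of base: log_21(n) = ln n / ln 21 and log_24(n) = ln n / ln 24. The ratio is (ln n / ln 21) · (ln 24 / ln n) = ln 24 / ln 21, a constant independent of n. So the limit is ln 24 / ln 21 = log_21(24).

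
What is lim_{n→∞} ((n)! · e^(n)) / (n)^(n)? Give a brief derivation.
lim = ∞

Stirling: (n)! ~ sqrt(2π·n) · (n/e)^(n). Hence
  (n)! · e^(n) / (n)^(n) ~ sqrt(2π·n) = sqrt(2π) · sqrt(n) → ∞.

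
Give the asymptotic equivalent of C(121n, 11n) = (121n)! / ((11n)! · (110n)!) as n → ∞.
C(121n, 11n) ~ (285311670611/10000000000)^(11n) · sqrt(11/(20π·11n))

Write N = 11n. Apply Stirling to each factorial:
  (11N)! ~ sqrt(2π·11N) · (11N/e)^(11N),
  N! ~ sqrt(2π N) · (N/e)^N,
  (10N)! ~ sqrt(2π·10N) · (10N/e)^(10N).
The exponential factors combine to (11N)^(11N) / (N^N · (10N)^(10N)) = 11^(11N)/10^(10N) = (11^11/10^10)^N = (285311670611/10000000000)^N.
The square-root prefactors combine to sqrt(2π·11N) / (sqrt(2π N)·sqrt(2π·10N)) = sqrt(11 / (2π·10·N)) = sqrt(11/(20π·11n)).
Substituting N = 11n: C(121n, 11n) ~ (285311670611/10000000000)^(11n) · sqrt(11/(20π·11n)).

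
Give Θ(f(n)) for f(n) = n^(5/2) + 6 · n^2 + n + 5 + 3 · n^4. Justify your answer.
f(n) ∈ Θ(n^4)

Compare the terms by growth order. For large n, n^a · (log n)^b dominates n^a' · (log n)^b' iff a > a', or (a = a' and b > b'). Ranking the 5 terms shows the dominant one is 3 · n^4. Hence f(n) ∈ Θ(n^4).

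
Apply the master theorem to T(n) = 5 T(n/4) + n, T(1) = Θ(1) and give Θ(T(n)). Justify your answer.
T(n) = Θ(n^(log_4 5))

Master theorem: compare f(n) = n to n^(log_4 5) where log_4 5 ≈ 1.161. Since 1 < log_4 5, we have f(n) = O(n^(log_4 5 − ε)) for some ε > 0 — Case 1. Hence T(n) = Θ(n^(log_4 5)).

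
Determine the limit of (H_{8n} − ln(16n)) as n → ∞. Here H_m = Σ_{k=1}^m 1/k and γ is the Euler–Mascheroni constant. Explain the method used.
lim = −ln 2 + γ

By Euler-Maclaurin, H_m = ln m + γ + O(1/m). So
  H_{8n} − ln(16n) = ln(8n) + γ − ln(16n) + O(1/n)
                       = ln(8/16) + γ + O(1/n).
Hence the limit is ln(8/16) + γ (= −ln 2).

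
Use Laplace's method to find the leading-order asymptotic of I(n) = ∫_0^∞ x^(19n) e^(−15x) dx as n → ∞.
I(n) ~ (sqrt(2π·19n) / 15) · (19n/(15e))^(19n)

Write the integrand as exp(19n ln x − 15x) and set f(x) = 19n ln x − 15x. Then f'(x) = 19n/x − 15 = 0 at x* = 19n/15, and f''(x*) = −19n/x*^2 = −15^2/(19n). Laplace's method (interior maximum) gives
  I(n) ~ e^(f(x*)) · sqrt(2π / |f''(x*)|)
        = exp(19n ln(19n/15) − 19n) · sqrt(2π · 19n / 15^2)
        = (19n/15)^(19n) e^(−19n) · sqrt(2π·19n) / 15
        = (sqrt(2π·19n) / 15) · (19n/(15e))^(19n).
This matches Γ(19n+1)/15^(19n+1) with Stirling applied to Γ.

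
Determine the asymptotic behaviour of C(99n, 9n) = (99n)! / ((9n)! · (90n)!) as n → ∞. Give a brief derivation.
C(99n, 9n) ~ (285311670611/10000000000)^(9n) · sqrt(11/(20π·9n))

Write N = 9n. Apply Stirling to each factorial:
  (11N)! ~ sqrt(2π·11N) · (11N/e)^(11N),
  N! ~ sqrt(2π N) · (N/e)^N,
  (10N)! ~ sqrt(2π·10N) · (10N/e)^(10N).
The exponential factors combine to (11N)^(11N) / (N^N · (10N)^(10N)) = 11^(11N)/10^(10N) = (11^11/10^10)^N = (285311670611/10000000000)^N.
The square-root prefactors combine to sqrt(2π·11N) / (sqrt(2π N)·sqrt(2π·10N)) = sqrt(11 / (2π·10·N)) = sqrt(11/(20π·9n)).
Substituting N = 9n: C(99n, 9n) ~ (285311670611/10000000000)^(9n) · sqrt(11/(20π·9n)).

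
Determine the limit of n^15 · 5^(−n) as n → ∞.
lim = 0

Exponentials with base > 1 dominate every fixed polynomial: for any fixed c, n^c / 5^n → 0 as n → ∞ (e.g. by the ratio test, or by writing 5^n = e^(n ln 5) and noting e^(n ln 5) / n^c → ∞). Hence n^15 · 5^(−n) = n^15 / 5^n → 0.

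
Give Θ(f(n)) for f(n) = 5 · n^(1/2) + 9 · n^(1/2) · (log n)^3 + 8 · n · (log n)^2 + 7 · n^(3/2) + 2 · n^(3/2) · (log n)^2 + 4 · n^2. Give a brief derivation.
f(n) ∈ Θ(n^2)

Compare the terms by growth order. For large n, n^a · (log n)^b dominates n^a' · (log n)^b' iff a > a', or (a = a' and b > b'). Ranking the 6 terms shows the dominant one is 4 · n^2. Hence f(n) ∈ Θ(n^2).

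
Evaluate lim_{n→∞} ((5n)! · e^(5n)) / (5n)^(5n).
lim = ∞

Stirling: (5n)! ~ sqrt(2π·5n) · (5n/e)^(5n). Hence
  (5n)! · e^(5n) / (5n)^(5n) ~ sqrt(2π·5n) = sqrt(2π·5) · sqrt(n) → ∞.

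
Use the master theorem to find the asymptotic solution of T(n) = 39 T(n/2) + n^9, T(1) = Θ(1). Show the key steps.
T(n) = Θ(n^9)

log_2 39 ≈ 5.285. f(n) = n^9 dominates n^(log_2 39) since 9 > 5.285, and the regularity condition a·f(n/b) = 39·(n/2)^9 = (39/512)·n^9 ≤ c·f(n) holds with c = 39/512 ≈ 0.0762 < 1. So this is Case 3: T(n) = Θ(f(n)) = Θ(n^9).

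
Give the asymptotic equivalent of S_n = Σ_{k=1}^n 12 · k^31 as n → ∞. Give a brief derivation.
S_n ~ 3 · n^32 / 8

By integral comparison (Euler-Maclaurin), Σ_{k=1}^n 12 · k^31 = 12 · ∫_0^n x^31 dx + O(n^31) = 12 · n^32/32 = 3 · n^32 / 8 + O(n^31). (Equivalently, Faulhaber's formula gives the same leading term.)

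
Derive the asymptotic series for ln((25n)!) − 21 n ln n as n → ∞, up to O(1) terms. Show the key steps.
ln((25n)!) − 21 n ln n = 4 n ln n + 25(ln 25 − 1) n + (1/2) ln(2π·25n) + O(1/n)

Stirling: ln((25n)!) = 25n ln(25n) − 25n + (1/2) ln(2π·25n) + O(1/n).
Expand 25n ln(25n) = 25n (ln n + ln 25) = 25n ln n + 25n ln 25.
Subtract 21n ln n: leading term is (25 − 21) n ln n = 4 n ln n. The next term is 25n ln 25 − 25n = 25(ln 25 − 1) n. Then the (1/2) ln(2π·25n) correction.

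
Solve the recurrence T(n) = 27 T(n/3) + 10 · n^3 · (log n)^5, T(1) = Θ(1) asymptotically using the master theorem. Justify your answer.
T(n) = Θ(n^3 · (log n)^6)

Here log_3 27 = 3 and f(n) = 10 · n^3 · (log n)^5 = Θ(n^(log_3 27) · (log n)^5). This is the extended Case 2 of the master theorem (f matches the critical exponent up to log factors), giving T(n) = Θ(n^(log_3 27) · (log n)^(5+1)) = Θ(n^3 · (log n)^6).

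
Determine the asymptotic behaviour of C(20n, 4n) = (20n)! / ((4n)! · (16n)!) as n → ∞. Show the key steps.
C(20n, 4n) ~ (3125/256)^(4n) · sqrt(5/(8π·4n))

Write N = 4n. Apply Stirling to each factorial:
  (5N)! ~ sqrt(2π·5N) · (5N/e)^(5N),
  N! ~ sqrt(2π N) · (N/e)^N,
  (4N)! ~ sqrt(2π·4N) · (4N/e)^(4N).
The exponential factors combine to (5N)^(5N) / (N^N · (4N)^(4N)) = 5^(5N)/4^(4N) = (5^5/4^4)^N = (3125/256)^N.
The square-root prefactors combine to sqrt(2π·5N) / (sqrt(2π N)·sqrt(2π·4N)) = sqrt(5 / (2π·4·N)) = sqrt(5/(8π·4n)).
Substituting N = 4n: C(20n, 4n) ~ (3125/256)^(4n) · sqrt(5/(8π·4n)).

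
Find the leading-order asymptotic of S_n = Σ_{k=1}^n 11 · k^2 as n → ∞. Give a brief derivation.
S_n ~ 11 · n^3 / 3

By integral comparison (Euler-Maclaurin), Σ_{k=1}^n 11 · k^2 = 11 · ∫_0^n x^2 dx + O(n^2) = 11 · n^3/3 + O(n^2). (Equivalently, Faulhaber's formula gives the same leading term.)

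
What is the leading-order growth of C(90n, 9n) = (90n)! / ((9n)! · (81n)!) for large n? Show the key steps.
C(90n, 9n) ~ (10000000000/387420489)^(9n) · sqrt(5/(9π·9n))

Write N = 9n. Apply Stirling to each factorial:
  (10N)! ~ sqrt(2π·10N) · (10N/e)^(10N),
  N! ~ sqrt(2π N) · (N/e)^N,
  (9N)! ~ sqrt(2π·9N) · (9N/e)^(9N).
The exponential factors combine to (10N)^(10N) / (N^N · (9N)^(9N)) = 10^(10N)/9^(9N) = (10^10/9^9)^N = (10000000000/387420489)^N.
The square-root prefactors combine to sqrt(2π·10N) / (sqrt(2π N)·sqrt(2π·9N)) = sqrt(10 / (2π·9·N)) = sqrt(5/(9π·9n)).
Substituting N = 9n: C(90n, 9n) ~ (10000000000/387420489)^(9n) · sqrt(5/(9π·9n)).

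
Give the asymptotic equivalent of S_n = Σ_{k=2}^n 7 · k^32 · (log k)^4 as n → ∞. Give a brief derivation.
S_n ~ 7 · n^33 · (log n)^4 / 33

By integral comparison, S_n = ∫_1^n 7 · x^32 · (log x)^4 dx + O(n^32 · (log n)^4). For the integral, the leading term of ∫_1^n x^32 (log x)^4 dx is n^33/33 · (log n)^4 (by repeated integration by parts; each step lowers the log-exponent and produces a relatively O(1/log n) correction). Hence S_n ~ 7 · n^33 · (log n)^4 / 33.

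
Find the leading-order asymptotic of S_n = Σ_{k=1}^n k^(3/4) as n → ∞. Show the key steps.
S_n ~ (4/7) · n^(7/4)

Integral comparison: Σ_{k=1}^n k^(3/4) = ∫_0^n x^(3/4) dx + O(n^(3/4)). The integral is n^(1 + 3/4) / (1 + 3/4) = n^((3+4)/4) / ((3+4)/4) = (4/7) · n^(7/4).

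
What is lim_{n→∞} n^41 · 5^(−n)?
lim = 0

Exponentials with base > 1 dominate every fixed polynomial: for any fixed c, n^c / 5^n → 0 as n → ∞ (e.g. by the ratio test, or by writing 5^n = e^(n ln 5) and noting e^(n ln 5) / n^c → ∞). Hence n^41 · 5^(−n) = n^41 / 5^n → 0.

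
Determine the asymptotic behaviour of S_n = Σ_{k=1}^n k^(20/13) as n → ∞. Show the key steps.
S_n ~ (13/33) · n^(33/13)

Integral comparison: Σ_{k=1}^n k^(20/13) = ∫_0^n x^(20/13) dx + O(n^(20/13)). The integral is n^(1 + 20/13) / (1 + 20/13) = n^((20+13)/13) / ((20+13)/13) = (13/33) · n^(33/13).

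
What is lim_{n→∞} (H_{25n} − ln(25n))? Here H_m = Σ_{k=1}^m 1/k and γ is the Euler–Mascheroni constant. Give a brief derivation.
lim = γ

By Euler-Maclaurin, H_m = ln m + γ + O(1/m). So
  H_{25n} − ln(25n) = ln(25n) + γ − ln(25n) + O(1/n)
                       = ln(25/25) + γ + O(1/n).
Hence the limit is γ (since ln 1 = 0).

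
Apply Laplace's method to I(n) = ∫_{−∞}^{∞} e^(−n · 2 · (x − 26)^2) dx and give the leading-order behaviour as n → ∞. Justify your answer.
I(n) = sqrt(π/(2n))

Here φ(x) = 2 · (x − 26)^2 has its unique minimum at x* = 26 with φ(x*) = 0 and φ''(x*) = 4. Laplace's method gives
  I(n) ~ e^(−n φ(x*)) · sqrt(2π / (n · φ''(x*))) = sqrt(2π / (4n)) = sqrt(π/(2n)).
This is exact: substituting u = (x − 26)·sqrt(2n) gives I(n) = (1/sqrt(2n)) ∫_{−∞}^{∞} e^(−u^2) du = sqrt(π/(2n)).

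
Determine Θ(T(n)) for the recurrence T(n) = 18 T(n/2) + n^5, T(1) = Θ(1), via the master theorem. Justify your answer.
T(n) = Θ(n^5)

log_2 18 ≈ 4.170. f(n) = n^5 dominates n^(log_2 18) since 5 > 4.170, and the regularity condition a·f(n/b) = 18·(n/2)^5 = (18/32)·n^5 ≤ c·f(n) holds with c = 18/32 ≈ 0.562 < 1. So this is Case 3: T(n) = Θ(f(n)) = Θ(n^5).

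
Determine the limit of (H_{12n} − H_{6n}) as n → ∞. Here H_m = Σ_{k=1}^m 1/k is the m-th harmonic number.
lim = ln(12/6) = ln 2

Euler-Maclaurin gives H_m = ln m + γ + 1/(2m) + O(1/m^2). The γ and O(1/m) terms cancel in the difference:
  H_{12n} − H_{6n} = ln(12n) − ln(6n) + O(1/n) = ln(12/6) + O(1/n).
Hence the limit is ln(12/6) = ln 2.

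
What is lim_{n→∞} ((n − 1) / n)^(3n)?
lim = e^(−3)

Rewrite as (1 − 1/n)^(3n). By the standard limit (1 + x/n)^n → e^x, we have (1 − 1/n)^n → e^(−1), and raising to the 3rd power gives e^(−3).
More precisely, ln[(1 − 1/n)^(3n)] = 3n · ln(1 − 1/n) = 3n · (-1/n + O(1/n^2)) = -3 + O(1/n) → -3.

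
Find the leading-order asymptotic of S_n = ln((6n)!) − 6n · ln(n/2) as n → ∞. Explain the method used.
S_n ~ 6n · (ln 12 − 1) + O(ln n)

Stirling: ln((6n)!) = 6n ln(6n) − 6n + O(ln n).
  S_n = 6n ln(6n) − 6n − 6n ln(n/2) + O(ln n)
      = 6n ln(6n) − 6n ln n + 6n ln 2 − 6n + O(ln n)
      = 6n ln 6 + 6n ln 2 − 6n + O(ln n)
      = 6n (ln 12 − 1) + O(ln n).
Numerically ln(12) − 1 ≈ 1.4849.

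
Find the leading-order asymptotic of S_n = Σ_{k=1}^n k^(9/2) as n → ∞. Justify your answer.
S_n ~ (2/11) · n^(11/2)

Integral comparison: Σ_{k=1}^n k^(9/2) = ∫_0^n x^(9/2) dx + O(n^(9/2)). The integral is n^(1 + 9/2) / (1 + 9/2) = n^((9+2)/2) / ((9+2)/2) = (2/11) · n^(11/2).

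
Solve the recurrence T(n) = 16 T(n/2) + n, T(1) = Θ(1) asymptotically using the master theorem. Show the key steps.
T(n) = Θ(n^4)

Master theorem: compare f(n) = n to n^(log_2 16) where log_2 16 = 4. Since 1 < log_2 16, we have f(n) = O(n^(log_2 16 − ε)) for some ε > 0 — Case 1. Hence T(n) = Θ(n^(log_2 16)) = Θ(n^4).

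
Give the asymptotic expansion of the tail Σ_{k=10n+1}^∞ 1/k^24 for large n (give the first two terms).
Σ_{k>10n} 1/k^24 = 1/(23 · (10n)^23) − 1/(2 · (10n)^24) + O(1/(10n)^25)

Compare to the integral: ∫_{10n}^∞ x^(−24) dx = [−x^(−23)/23]_{10n}^∞ = 1/((24−1)·(10n)^23). The Euler-Maclaurin correction adds −f(10n)/2 = −1/(2·(10n)^24). Euler-Maclaurin then gives
  Σ_{k>10n} 1/k^24 = ∫_{10n}^∞ dx/x^24 − 1/(2·(10n)^24) + O(1/(10n)^25).
(Equivalently this is ζ(24) − Σ_{k≤10n} 1/k^24.)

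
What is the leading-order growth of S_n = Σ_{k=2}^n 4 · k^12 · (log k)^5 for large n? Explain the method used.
S_n ~ 4 · n^13 · (log n)^5 / 13

By integral comparison, S_n = ∫_1^n 4 · x^12 · (log x)^5 dx + O(n^12 · (log n)^5). For the integral, the leading term of ∫_1^n x^12 (log x)^5 dx is n^13/13 · (log n)^5 (by repeated integration by parts; each step lowers the log-exponent and produces a relatively O(1/log n) correction). Hence S_n ~ 4 · n^13 · (log n)^5 / 13.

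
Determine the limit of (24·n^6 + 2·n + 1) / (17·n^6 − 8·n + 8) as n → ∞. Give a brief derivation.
lim = 24/17

For large n the leading n^6 terms dominate both numerator and denominator. Dividing top and bottom by n^6, every other term tends to 0, leaving 24/17.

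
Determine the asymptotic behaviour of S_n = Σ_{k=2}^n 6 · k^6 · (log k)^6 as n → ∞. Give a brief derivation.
S_n ~ 6 · n^7 · (log n)^6 / 7

By integral comparison, S_n = ∫_1^n 6 · x^6 · (log x)^6 dx + O(n^6 · (log n)^6). For the integral, the leading term of ∫_1^n x^6 (log x)^6 dx is n^7/7 · (log n)^6 (by repeated integration by parts; each step lowers the log-exponent and produces a relatively O(1/log n) correction). Hence S_n ~ 6 · n^7 · (log n)^6 / 7.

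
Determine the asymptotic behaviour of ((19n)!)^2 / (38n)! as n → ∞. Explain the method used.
((19n)!)^2/(38n)! ~ ((2π·19n)^(1/2) / sqrt(2)) · 2^(−2·19n)  →  0

Write N = 19n. Stirling: N! ~ sqrt(2π N)(N/e)^N and (2N)! ~ sqrt(2π·2N)·(2N/e)^(2N).
  (N!)^2/(2N)! ~ (2π N)^(2/2) (N/e)^(2N) / [sqrt(2π·2N) (2N/e)^(2N)]
     = (2π N)^(2/2) / sqrt(2π·2N) · (N/(2N))^(2N)
     = (2π N)^((2−1)/2) / sqrt(2) · 2^(−2N).
Since 2^2 > 1, the factor 2^(−2N) decays exponentially, so the ratio → 0. Substituting N = 19n gives the stated form.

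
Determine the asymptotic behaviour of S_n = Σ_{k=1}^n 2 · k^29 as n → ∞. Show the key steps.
S_n ~ n^30 / 15

By integral comparison (Euler-Maclaurin), Σ_{k=1}^n 2 · k^29 = 2 · ∫_0^n x^29 dx + O(n^29) = 2 · n^30/30 = n^30 / 15 + O(n^29). (Equivalently, Faulhaber's formula gives the same leading term.)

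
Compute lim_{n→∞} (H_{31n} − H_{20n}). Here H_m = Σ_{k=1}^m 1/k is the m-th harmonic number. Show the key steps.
lim = ln(31/20)

Euler-Maclaurin gives H_m = ln m + γ + 1/(2m) + O(1/m^2). The γ and O(1/m) terms cancel in the difference:
  H_{31n} − H_{20n} = ln(31n) − ln(20n) + O(1/n) = ln(31/20) + O(1/n).
Hence the limit is ln(31/20).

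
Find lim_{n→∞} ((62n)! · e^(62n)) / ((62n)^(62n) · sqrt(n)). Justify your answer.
lim = sqrt(2π·62)

Stirling: (62n)! ~ sqrt(2π·62n) · (62n/e)^(62n). Hence
  (62n)! · e^(62n) / (62n)^(62n) ~ sqrt(2π·62n).
Dividing by sqrt(n): sqrt(2π·62n) / sqrt(n) = sqrt(2π·62) · n^((1−1)/2), so the limit is sqrt(2π·62).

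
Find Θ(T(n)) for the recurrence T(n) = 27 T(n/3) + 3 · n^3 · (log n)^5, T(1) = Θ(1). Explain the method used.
T(n) = Θ(n^3 · (log n)^6)

Here log_3 27 = 3 and f(n) = 3 · n^3 · (log n)^5 = Θ(n^(log_3 27) · (log n)^5). This is the extended Case 2 of the master theorem (f matches the critical exponent up to log factors), giving T(n) = Θ(n^(log_3 27) · (log n)^(5+1)) = Θ(n^3 · (log n)^6).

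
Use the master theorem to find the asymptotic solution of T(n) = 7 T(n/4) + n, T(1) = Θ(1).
T(n) = Θ(n^(log_4 7))

Master theorem: compare f(n) = n to n^(log_4 7) where log_4 7 ≈ 1.404. Since 1 < log_4 7, we have f(n) = O(n^(log_4 7 − ε)) for some ε > 0 — Case 1. Hence T(n) = Θ(n^(log_4 7)).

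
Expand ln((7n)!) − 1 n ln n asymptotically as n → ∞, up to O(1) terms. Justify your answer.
ln((7n)!) − 1 n ln n = 6 n ln n + 7(ln 7 − 1) n + (1/2) ln(2π·7n) + O(1/n)

Stirling: ln((7n)!) = 7n ln(7n) − 7n + (1/2) ln(2π·7n) + O(1/n).
Expand 7n ln(7n) = 7n (ln n + ln 7) = 7n ln n + 7n ln 7.
Subtract 1n ln n: leading term is (7 − 1) n ln n = 6 n ln n. The next term is 7n ln 7 − 7n = 7(ln 7 − 1) n. Then the (1/2) ln(2π·7n) correction.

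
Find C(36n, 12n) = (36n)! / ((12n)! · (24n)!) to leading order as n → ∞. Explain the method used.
C(36n, 12n) ~ (27/4)^(12n) · sqrt(3/(4π·12n))

Write N = 12n. Apply Stirling to each factorial:
  (3N)! ~ sqrt(2π·3N) · (3N/e)^(3N),
  N! ~ sqrt(2π N) · (N/e)^N,
  (2N)! ~ sqrt(2π·2N) · (2N/e)^(2N).
The exponential factors combine to (3N)^(3N) / (N^N · (2N)^(2N)) = 3^(3N)/2^(2N) = (3^3/2^2)^N = (27/4)^N.
The square-root prefactors combine to sqrt(2π·3N) / (sqrt(2π N)·sqrt(2π·2N)) = sqrt(3 / (2π·2·N)) = sqrt(3/(4π·12n)).
Substituting N = 12n: C(36n, 12n) ~ (27/4)^(12n) · sqrt(3/(4π·12n)).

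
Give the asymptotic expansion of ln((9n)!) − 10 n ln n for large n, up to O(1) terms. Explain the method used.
ln((9n)!) − 10 n ln n = −n ln n + 9(ln 9 − 1) n + (1/2) ln(2π·9n) + O(1/n)

Stirling: ln((9n)!) = 9n ln(9n) − 9n + (1/2) ln(2π·9n) + O(1/n).
Expand 9n ln(9n) = 9n (ln n + ln 9) = 9n ln n + 9n ln 9.
Subtract 10n ln n: leading term is (9 − 10) n ln n = −n ln n. The next term is 9n ln 9 − 9n = 9(ln 9 − 1) n. Then the (1/2) ln(2π·9n) correction.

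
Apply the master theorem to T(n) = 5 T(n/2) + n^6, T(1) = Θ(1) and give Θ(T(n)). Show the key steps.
T(n) = Θ(n^6)

log_2 5 ≈ 2.322. f(n) = n^6 dominates n^(log_2 5) since 6 > 2.322, and the regularity condition a·f(n/b) = 5·(n/2)^6 = (5/64)·n^6 ≤ c·f(n) holds with c = 5/64 ≈ 0.0781 < 1. So this is Case 3: T(n) = Θ(f(n)) = Θ(n^6).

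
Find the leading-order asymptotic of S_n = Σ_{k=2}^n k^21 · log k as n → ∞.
S_n ~ n^22 log n / 22 − n^22 / 484

By integral comparison, S_n = ∫_1^n x^21 · log x dx + O(n^21 · log n). For the integral, ∫ x^21 log x dx = n^22 log n / 22 − n^22/484 (integration by parts). Hence S_n ~ n^22 log n / 22 − n^22 / 484.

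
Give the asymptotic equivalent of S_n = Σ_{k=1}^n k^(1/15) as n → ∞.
S_n ~ (15/16) · n^(16/15)

Integral comparison: Σ_{k=1}^n k^(1/15) = ∫_0^n x^(1/15) dx + O(n^(1/15)). The integral is n^(1 + 1/15) / (1 + 1/15) = n^((1+15)/15) / ((1+15)/15) = (15/16) · n^(16/15).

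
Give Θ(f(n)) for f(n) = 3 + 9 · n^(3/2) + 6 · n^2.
f(n) ∈ Θ(n^2)

Compare the terms by growth order. For large n, n^a · (log n)^b dominates n^a' · (log n)^b' iff a > a', or (a = a' and b > b'). Ranking the 3 terms shows the dominant one is 6 · n^2. Hence f(n) ∈ Θ(n^2).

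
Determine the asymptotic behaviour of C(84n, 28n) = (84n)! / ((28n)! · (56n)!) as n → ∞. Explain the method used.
C(84n, 28n) ~ (27/4)^(28n) · sqrt(3/(4π·28n))

Write N = 28n. Apply Stirling to each factorial:
  (3N)! ~ sqrt(2π·3N) · (3N/e)^(3N),
  N! ~ sqrt(2π N) · (N/e)^N,
  (2N)! ~ sqrt(2π·2N) · (2N/e)^(2N).
The exponential factors combine to (3N)^(3N) / (N^N · (2N)^(2N)) = 3^(3N)/2^(2N) = (3^3/2^2)^N = (27/4)^N.
The square-root prefactors combine to sqrt(2π·3N) / (sqrt(2π N)·sqrt(2π·2N)) = sqrt(3 / (2π·2·N)) = sqrt(3/(4π·28n)).
Substituting N = 28n: C(84n, 28n) ~ (27/4)^(28n) · sqrt(3/(4π·28n)).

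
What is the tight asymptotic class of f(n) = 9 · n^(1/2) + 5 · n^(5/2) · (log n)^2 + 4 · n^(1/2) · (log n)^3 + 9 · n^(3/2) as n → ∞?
f(n) ∈ Θ(n^(5/2) · (log n)^2)

Compare the terms by growth order. For large n, n^a · (log n)^b dominates n^a' · (log n)^b' iff a > a', or (a = a' and b > b'). Ranking the 4 terms shows the dominant one is 5 · n^(5/2) · (log n)^2. Hence f(n) ∈ Θ(n^(5/2) · (log n)^2).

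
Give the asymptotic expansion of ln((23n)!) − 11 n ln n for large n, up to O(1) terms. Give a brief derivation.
ln((23n)!) − 11 n ln n = 12 n ln n + 23(ln 23 − 1) n + (1/2) ln(2π·23n) + O(1/n)

Stirling: ln((23n)!) = 23n ln(23n) − 23n + (1/2) ln(2π·23n) + O(1/n).
Expand 23n ln(23n) = 23n (ln n + ln 23) = 23n ln n + 23n ln 23.
Subtract 11n ln n: leading term is (23 − 11) n ln n = 12 n ln n. The next term is 23n ln 23 − 23n = 23(ln 23 − 1) n. Then the (1/2) ln(2π·23n) correction.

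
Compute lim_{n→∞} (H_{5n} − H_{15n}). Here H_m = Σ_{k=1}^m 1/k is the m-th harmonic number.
lim = ln(5/15) = −ln 3

Euler-Maclaurin gives H_m = ln m + γ + 1/(2m) + O(1/m^2). The γ and O(1/m) terms cancel in the difference:
  H_{5n} − H_{15n} = ln(5n) − ln(15n) + O(1/n) = ln(5/15) + O(1/n).
Hence the limit is ln(5/15) = −ln 3.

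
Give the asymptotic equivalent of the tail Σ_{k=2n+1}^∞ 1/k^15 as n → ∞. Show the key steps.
Σ_{k>2n} 1/k^15 ~ 1/(14 · (2n)^14)

Compare to the integral: ∫_{2n}^∞ x^(−15) dx = [−x^(−14)/14]_{2n}^∞ = 1/((15−1)·(2n)^14). Euler-Maclaurin then gives
  Σ_{k>2n} 1/k^15 = ∫_{2n}^∞ dx/x^15 − 1/(2·(2n)^15) + O(1/(2n)^16).
(Equivalently this is ζ(15) − Σ_{k≤2n} 1/k^15.)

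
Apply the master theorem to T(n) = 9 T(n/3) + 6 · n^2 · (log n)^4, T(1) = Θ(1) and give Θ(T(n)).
T(n) = Θ(n^2 · (log n)^5)

Here log_3 9 = 2 and f(n) = 6 · n^2 · (log n)^4 = Θ(n^(log_3 9) · (log n)^4). This is the extended Case 2 of the master theorem (f matches the critical exponent up to log factors), giving T(n) = Θ(n^(log_3 9) · (log n)^(4+1)) = Θ(n^2 · (log n)^5).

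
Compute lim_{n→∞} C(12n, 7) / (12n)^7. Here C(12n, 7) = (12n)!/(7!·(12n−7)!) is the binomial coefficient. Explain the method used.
lim = 1/7! = 1/5040

With N = 12n → ∞: C(N, 7) / N^7 = [N(N−1)…(N−6)] / (7! · N^7) = (1/7!) · 1 · (1 − 1/(12n)) · … · (1 − 6/(12n)). Each factor → 1 as N → ∞, so the limit is 1/7! = 1/5040.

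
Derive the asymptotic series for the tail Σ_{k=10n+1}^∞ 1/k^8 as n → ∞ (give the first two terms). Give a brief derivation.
Σ_{k>10n} 1/k^8 = 1/(7 · (10n)^7) − 1/(2 · (10n)^8) + O(1/(10n)^9)

Compare to the integral: ∫_{10n}^∞ x^(−8) dx = [−x^(−7)/7]_{10n}^∞ = 1/((8−1)·(10n)^7). The Euler-Maclaurin correction adds −f(10n)/2 = −1/(2·(10n)^8). Euler-Maclaurin then gives
  Σ_{k>10n} 1/k^8 = ∫_{10n}^∞ dx/x^8 − 1/(2·(10n)^8) + O(1/(10n)^9).
(Equivalently this is ζ(8) − Σ_{k≤10n} 1/k^8.)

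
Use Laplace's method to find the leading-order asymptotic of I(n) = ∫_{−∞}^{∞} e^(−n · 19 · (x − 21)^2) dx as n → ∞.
I(n) = sqrt(π/(19n))

Here φ(x) = 19 · (x − 21)^2 has its unique minimum at x* = 21 with φ(x*) = 0 and φ''(x*) = 38. Laplace's method gives
  I(n) ~ e^(−n φ(x*)) · sqrt(2π / (n · φ''(x*))) = sqrt(2π / (38n)) = sqrt(π/(19n)).
This is exact: substituting u = (x − 21)·sqrt(19n) gives I(n) = (1/sqrt(19n)) ∫_{−∞}^{∞} e^(−u^2) du = sqrt(π/(19n)).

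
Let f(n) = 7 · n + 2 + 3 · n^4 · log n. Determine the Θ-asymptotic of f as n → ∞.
f(n) ∈ Θ(n^4 · log n)

Compare the terms by growth order. For large n, n^a · (log n)^b dominates n^a' · (log n)^b' iff a > a', or (a = a' and b > b'). Ranking the 3 terms shows the dominant one is 3 · n^4 · log n. Hence f(n) ∈ Θ(n^4 · log n).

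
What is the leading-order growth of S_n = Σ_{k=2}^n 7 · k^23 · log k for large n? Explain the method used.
S_n ~ 7 · n^24 log n / 24 − 7 · n^24 / 576

By integral comparison, S_n = ∫_1^n 7 · x^23 · log x dx + O(n^23 · log n). For the integral, ∫ x^23 log x dx = n^24 log n / 24 − n^24/576 (integration by parts). Hence S_n ~ 7 · n^24 log n / 24 − 7 · n^24 / 576.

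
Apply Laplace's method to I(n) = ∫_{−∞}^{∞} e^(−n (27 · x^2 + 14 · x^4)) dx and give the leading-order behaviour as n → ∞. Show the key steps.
I(n) ~ sqrt(π/(27n))

φ(x) = 27 · x^2 + 14 · x^4 has its unique global minimum at x* = 0 (since φ'(x) = 54x + 56x^3 = 0 only at x = 0 for real x with both coefficients positive, and φ → ∞ as |x| → ∞). At x* = 0, φ(0) = 0 and φ''(0) = 54. Laplace's method then gives
  I(n) ~ sqrt(2π / (n · φ''(0))) · e^(−n φ(0)) = sqrt(2π / (54n)) = sqrt(π/(27n)).
The 14 · x^4 term contributes only at subleading order (an O(1/n) relative correction).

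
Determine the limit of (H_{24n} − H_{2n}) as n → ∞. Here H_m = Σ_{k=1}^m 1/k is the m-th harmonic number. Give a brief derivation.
lim = ln(24/2) = ln 12

Euler-Maclaurin gives H_m = ln m + γ + 1/(2m) + O(1/m^2). The γ and O(1/m) terms cancel in the difference:
  H_{24n} − H_{2n} = ln(24n) − ln(2n) + O(1/n) = ln(24/2) + O(1/n).
Hence the limit is ln(24/2) = ln 12.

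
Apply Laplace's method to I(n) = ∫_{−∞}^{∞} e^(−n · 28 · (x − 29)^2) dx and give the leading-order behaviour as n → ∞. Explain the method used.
I(n) = sqrt(π/(28n))

Here φ(x) = 28 · (x − 29)^2 has its unique minimum at x* = 29 with φ(x*) = 0 and φ''(x*) = 56. Laplace's method gives
  I(n) ~ e^(−n φ(x*)) · sqrt(2π / (n · φ''(x*))) = sqrt(2π / (56n)) = sqrt(π/(28n)).
This is exact: substituting u = (x − 29)·sqrt(28n) gives I(n) = (1/sqrt(28n)) ∫_{−∞}^{∞} e^(−u^2) du = sqrt(π/(28n)).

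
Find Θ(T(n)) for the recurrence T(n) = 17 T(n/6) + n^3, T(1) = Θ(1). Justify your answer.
T(n) = Θ(n^3)

log_6 17 ≈ 1.581. f(n) = n^3 dominates n^(log_6 17) since 3 > 1.581, and the regularity condition a·f(n/b) = 17·(n/6)^3 = (17/216)·n^3 ≤ c·f(n) holds with c = 17/216 ≈ 0.0787 < 1. So this is Case 3: T(n) = Θ(f(n)) = Θ(n^3).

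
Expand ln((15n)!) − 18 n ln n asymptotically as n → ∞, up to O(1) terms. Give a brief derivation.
ln((15n)!) − 18 n ln n = −3 n ln n + 15(ln 15 − 1) n + (1/2) ln(2π·15n) + O(1/n)

Stirling: ln((15n)!) = 15n ln(15n) − 15n + (1/2) ln(2π·15n) + O(1/n).
Expand 15n ln(15n) = 15n (ln n + ln 15) = 15n ln n + 15n ln 15.
Subtract 18n ln n: leading term is (15 − 18) n ln n = −3 n ln n. The next term is 15n ln 15 − 15n = 15(ln 15 − 1) n. Then the (1/2) ln(2π·15n) correction.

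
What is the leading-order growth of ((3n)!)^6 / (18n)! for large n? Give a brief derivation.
((3n)!)^6/(18n)! ~ ((2π·3n)^(5/2) / sqrt(6)) · 6^(−6·3n)  →  0

Write N = 3n. Stirling: N! ~ sqrt(2π N)(N/e)^N and (6N)! ~ sqrt(2π·6N)·(6N/e)^(6N).
  (N!)^6/(6N)! ~ (2π N)^(6/2) (N/e)^(6N) / [sqrt(2π·6N) (6N/e)^(6N)]
     = (2π N)^(6/2) / sqrt(2π·6N) · (N/(6N))^(6N)
     = (2π N)^((6−1)/2) / sqrt(6) · 6^(−6N).
Since 6^6 > 1, the factor 6^(−6N) decays exponentially, so the ratio → 0. Substituting N = 3n gives the stated form.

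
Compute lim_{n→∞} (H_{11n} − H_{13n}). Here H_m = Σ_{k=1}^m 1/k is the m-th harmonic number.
lim = ln(11/13)

Euler-Maclaurin gives H_m = ln m + γ + 1/(2m) + O(1/m^2). The γ and O(1/m) terms cancel in the difference:
  H_{11n} − H_{13n} = ln(11n) − ln(13n) + O(1/n) = ln(11/13) + O(1/n).
Hence the limit is ln(11/13).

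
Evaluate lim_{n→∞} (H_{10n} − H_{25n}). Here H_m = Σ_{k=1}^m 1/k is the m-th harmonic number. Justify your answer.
lim = ln(10/25) = ln(2/5)

Euler-Maclaurin gives H_m = ln m + γ + 1/(2m) + O(1/m^2). The γ and O(1/m) terms cancel in the difference:
  H_{10n} − H_{25n} = ln(10n) − ln(25n) + O(1/n) = ln(10/25) + O(1/n).
Hence the limit is ln(10/25) = ln(2/5).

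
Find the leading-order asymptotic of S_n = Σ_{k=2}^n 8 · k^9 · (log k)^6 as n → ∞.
S_n ~ 4 · n^10 · (log n)^6 / 5

By integral comparison, S_n = ∫_1^n 8 · x^9 · (log x)^6 dx + O(n^9 · (log n)^6). For the integral, the leading term of ∫_1^n x^9 (log x)^6 dx is n^10/10 · (log n)^6 (by repeated integration by parts; each step lowers the log-exponent and produces a relatively O(1/log n) correction). Hence S_n ~ 4 · n^10 · (log n)^6 / 5.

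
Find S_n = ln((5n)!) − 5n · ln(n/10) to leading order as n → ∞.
S_n ~ 5n · (ln 50 − 1) + O(ln n)

Stirling: ln((5n)!) = 5n ln(5n) − 5n + O(ln n).
  S_n = 5n ln(5n) − 5n − 5n ln(n/10) + O(ln n)
      = 5n ln(5n) − 5n ln n + 5n ln 10 − 5n + O(ln n)
      = 5n ln 5 + 5n ln 10 − 5n + O(ln n)
      = 5n (ln 50 − 1) + O(ln n).
Numerically ln(50) − 1 ≈ 2.9120.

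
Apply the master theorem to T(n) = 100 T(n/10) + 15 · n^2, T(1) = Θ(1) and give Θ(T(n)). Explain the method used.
T(n) = Θ(n^2 log n)

log_10 100 = 2, and f(n) = 15 · n^2 = Θ(n^(log_10 100)). This is Case 2 of the master theorem: T(n) = Θ(f(n) · log n) = Θ(n^2 log n).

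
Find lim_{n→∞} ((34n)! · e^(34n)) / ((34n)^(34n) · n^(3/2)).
lim = 0

Stirling: (34n)! ~ sqrt(2π·34n) · (34n/e)^(34n). Hence
  (34n)! · e^(34n) / (34n)^(34n) ~ sqrt(2π·34n).
Dividing by n^(3/2): sqrt(2π·34n) / n^(3/2) = sqrt(2π·34) · n^((1−3)/2), so the expression behaves like sqrt(2π·34) · n^((1−3)/2) → 0.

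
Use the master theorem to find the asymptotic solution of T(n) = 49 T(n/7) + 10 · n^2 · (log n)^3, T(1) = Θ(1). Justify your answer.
T(n) = Θ(n^2 · (log n)^4)

Here log_7 49 = 2 and f(n) = 10 · n^2 · (log n)^3 = Θ(n^(log_7 49) · (log n)^3). This is the extended Case 2 of the master theorem (f matches the critical exponent up to log factors), giving T(n) = Θ(n^(log_7 49) · (log n)^(3+1)) = Θ(n^2 · (log n)^4).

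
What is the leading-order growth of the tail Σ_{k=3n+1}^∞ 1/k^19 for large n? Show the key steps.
Σ_{k>3n} 1/k^19 ~ 1/(18 · (3n)^18)

Compare to the integral: ∫_{3n}^∞ x^(−19) dx = [−x^(−18)/18]_{3n}^∞ = 1/((19−1)·(3n)^18). Euler-Maclaurin then gives
  Σ_{k>3n} 1/k^19 = ∫_{3n}^∞ dx/x^19 − 1/(2·(3n)^19) + O(1/(3n)^20).
(Equivalently this is ζ(19) − Σ_{k≤3n} 1/k^19.)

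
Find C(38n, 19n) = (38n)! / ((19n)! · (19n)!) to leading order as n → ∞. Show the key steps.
C(38n, 19n) ~ (4)^(19n) · sqrt(1/(π·19n))

Write N = 19n. Apply Stirling to each factorial:
  (2N)! ~ sqrt(2π·2N) · (2N/e)^(2N),
  N! ~ sqrt(2π N) · (N/e)^N,
  (1N)! ~ sqrt(2π·1N) · (1N/e)^(1N).
The exponential factors combine to (2N)^(2N) / (N^N · (1N)^(1N)) = 2^(2N)/1^(1N) = (2^2/1^1)^N = (4)^N.
The square-root prefactors combine to sqrt(2π·2N) / (sqrt(2π N)·sqrt(2π·1N)) = sqrt(2 / (2π·1·N)) = sqrt(1/(π·19n)).
Substituting N = 19n: C(38n, 19n) ~ (4)^(19n) · sqrt(1/(π·19n)).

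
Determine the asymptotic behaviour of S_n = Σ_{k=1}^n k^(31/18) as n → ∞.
S_n ~ (18/49) · n^(49/18)

Integral comparison: Σ_{k=1}^n k^(31/18) = ∫_0^n x^(31/18) dx + O(n^(31/18)). The integral is n^(1 + 31/18) / (1 + 31/18) = n^((31+18)/18) / ((31+18)/18) = (18/49) · n^(49/18).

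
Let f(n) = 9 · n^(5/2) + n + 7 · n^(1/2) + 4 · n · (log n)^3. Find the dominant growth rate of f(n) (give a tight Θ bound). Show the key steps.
f(n) ∈ Θ(n^(5/2))

Compare the terms by growth order. For large n, n^a · (log n)^b dominates n^a' · (log n)^b' iff a > a', or (a = a' and b > b'). Ranking the 4 terms shows the dominant one is 9 · n^(5/2). Hence f(n) ∈ Θ(n^(5/2)).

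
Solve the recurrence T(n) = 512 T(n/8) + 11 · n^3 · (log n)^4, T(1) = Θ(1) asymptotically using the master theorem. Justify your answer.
T(n) = Θ(n^3 · (log n)^5)

Here log_8 512 = 3 and f(n) = 11 · n^3 · (log n)^4 = Θ(n^(log_8 512) · (log n)^4). This is the extended Case 2 of the master theorem (f matches the critical exponent up to log factors), giving T(n) = Θ(n^(log_8 512) · (log n)^(4+1)) = Θ(n^3 · (log n)^5).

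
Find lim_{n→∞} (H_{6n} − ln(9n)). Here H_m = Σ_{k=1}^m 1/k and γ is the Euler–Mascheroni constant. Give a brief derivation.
lim = ln(2/3) + γ

By Euler-Maclaurin, H_m = ln m + γ + O(1/m). So
  H_{6n} − ln(9n) = ln(6n) + γ − ln(9n) + O(1/n)
                       = ln(6/9) + γ + O(1/n).
Hence the limit is ln(6/9) + γ (= ln(2/3)).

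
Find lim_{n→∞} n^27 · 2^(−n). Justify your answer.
lim = 0

Exponentials with base > 1 dominate every fixed polynomial: for any fixed c, n^c / 2^n → 0 as n → ∞ (e.g. by the ratio test, or by writing 2^n = e^(n ln 2) and noting e^(n ln 2) / n^c → ∞). Hence n^27 · 2^(−n) = n^27 / 2^n → 0.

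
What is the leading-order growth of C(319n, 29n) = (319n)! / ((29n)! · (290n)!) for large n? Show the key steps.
C(319n, 29n) ~ (285311670611/10000000000)^(29n) · sqrt(11/(20π·29n))

Write N = 29n. Apply Stirling to each factorial:
  (11N)! ~ sqrt(2π·11N) · (11N/e)^(11N),
  N! ~ sqrt(2π N) · (N/e)^N,
  (10N)! ~ sqrt(2π·10N) · (10N/e)^(10N).
The exponential factors combine to (11N)^(11N) / (N^N · (10N)^(10N)) = 11^(11N)/10^(10N) = (11^11/10^10)^N = (285311670611/10000000000)^N.
The square-root prefactors combine to sqrt(2π·11N) / (sqrt(2π N)·sqrt(2π·10N)) = sqrt(11 / (2π·10·N)) = sqrt(11/(20π·29n)).
Substituting N = 29n: C(319n, 29n) ~ (285311670611/10000000000)^(29n) · sqrt(11/(20π·29n)).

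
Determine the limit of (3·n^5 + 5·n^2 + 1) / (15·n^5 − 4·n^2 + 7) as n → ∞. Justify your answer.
lim = 3/15 = 1/5

For large n the leading n^5 terms dominate both numerator and denominator. Dividing top and bottom by n^5, every other term tends to 0, leaving 3/15 = 1/5.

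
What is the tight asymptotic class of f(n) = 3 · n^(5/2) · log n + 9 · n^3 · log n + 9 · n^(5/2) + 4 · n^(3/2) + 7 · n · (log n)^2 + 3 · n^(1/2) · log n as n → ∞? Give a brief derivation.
f(n) ∈ Θ(n^3 · log n)

Compare the terms by growth order. For large n, n^a · (log n)^b dominates n^a' · (log n)^b' iff a > a', or (a = a' and b > b'). Ranking the 6 terms shows the dominant one is 9 · n^3 · log n. Hence f(n) ∈ Θ(n^3 · log n).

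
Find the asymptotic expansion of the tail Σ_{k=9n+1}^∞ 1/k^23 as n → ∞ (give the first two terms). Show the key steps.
Σ_{k>9n} 1/k^23 = 1/(22 · (9n)^22) − 1/(2 · (9n)^23) + O(1/(9n)^24)

Compare to the integral: ∫_{9n}^∞ x^(−23) dx = [−x^(−22)/22]_{9n}^∞ = 1/((23−1)·(9n)^22). The Euler-Maclaurin correction adds −f(9n)/2 = −1/(2·(9n)^23). Euler-Maclaurin then gives
  Σ_{k>9n} 1/k^23 = ∫_{9n}^∞ dx/x^23 − 1/(2·(9n)^23) + O(1/(9n)^24).
(Equivalently this is ζ(23) − Σ_{k≤9n} 1/k^23.)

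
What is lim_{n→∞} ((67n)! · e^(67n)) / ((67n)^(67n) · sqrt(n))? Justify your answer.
lim = sqrt(2π·67)

Stirling: (67n)! ~ sqrt(2π·67n) · (67n/e)^(67n). Hence
  (67n)! · e^(67n) / (67n)^(67n) ~ sqrt(2π·67n).
Dividing by sqrt(n): sqrt(2π·67n) / sqrt(n) = sqrt(2π·67) · n^((1−1)/2), so the limit is sqrt(2π·67).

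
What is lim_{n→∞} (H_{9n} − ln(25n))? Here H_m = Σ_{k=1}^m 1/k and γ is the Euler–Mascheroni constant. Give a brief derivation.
lim = ln(9/25) + γ

By Euler-Maclaurin, H_m = ln m + γ + O(1/m). So
  H_{9n} − ln(25n) = ln(9n) + γ − ln(25n) + O(1/n)
                       = ln(9/25) + γ + O(1/n).
Hence the limit is ln(9/25) + γ.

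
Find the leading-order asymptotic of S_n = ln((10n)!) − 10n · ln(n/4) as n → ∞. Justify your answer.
S_n ~ 10n · (ln 40 − 1) + O(ln n)

Stirling: ln((10n)!) = 10n ln(10n) − 10n + O(ln n).
  S_n = 10n ln(10n) − 10n − 10n ln(n/4) + O(ln n)
      = 10n ln(10n) − 10n ln n + 10n ln 4 − 10n + O(ln n)
      = 10n ln 10 + 10n ln 4 − 10n + O(ln n)
      = 10n (ln 40 − 1) + O(ln n).
Numerically ln(40) − 1 ≈ 2.6889.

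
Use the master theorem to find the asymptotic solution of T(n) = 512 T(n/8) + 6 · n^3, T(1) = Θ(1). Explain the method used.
T(n) = Θ(n^3 log n)

log_8 512 = 3, and f(n) = 6 · n^3 = Θ(n^(log_8 512)). This is Case 2 of the master theorem: T(n) = Θ(f(n) · log n) = Θ(n^3 log n).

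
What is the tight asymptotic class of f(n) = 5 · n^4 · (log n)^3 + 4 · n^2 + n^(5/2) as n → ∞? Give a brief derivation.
f(n) ∈ Θ(n^4 · (log n)^3)

Compare the terms by growth order. For large n, n^a · (log n)^b dominates n^a' · (log n)^b' iff a > a', or (a = a' and b > b'). Ranking the 3 terms shows the dominant one is 5 · n^4 · (log n)^3. Hence f(n) ∈ Θ(n^4 · (log n)^3).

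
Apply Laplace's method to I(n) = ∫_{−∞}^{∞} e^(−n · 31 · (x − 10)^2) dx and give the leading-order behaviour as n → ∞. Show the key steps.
I(n) = sqrt(π/(31n))

Here φ(x) = 31 · (x − 10)^2 has its unique minimum at x* = 10 with φ(x*) = 0 and φ''(x*) = 62. Laplace's method gives
  I(n) ~ e^(−n φ(x*)) · sqrt(2π / (n · φ''(x*))) = sqrt(2π / (62n)) = sqrt(π/(31n)).
This is exact: substituting u = (x − 10)·sqrt(31n) gives I(n) = (1/sqrt(31n)) ∫_{−∞}^{∞} e^(−u^2) du = sqrt(π/(31n)).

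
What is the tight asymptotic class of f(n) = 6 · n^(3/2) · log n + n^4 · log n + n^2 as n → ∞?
f(n) ∈ Θ(n^4 · log n)

Compare the terms by growth order. For large n, n^a · (log n)^b dominates n^a' · (log n)^b' iff a > a', or (a = a' and b > b'). Ranking the 3 terms shows the dominant one is n^4 · log n. Hence f(n) ∈ Θ(n^4 · log n).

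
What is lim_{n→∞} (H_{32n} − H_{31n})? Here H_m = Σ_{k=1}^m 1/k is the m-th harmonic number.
lim = ln(32/31)

Euler-Maclaurin gives H_m = ln m + γ + 1/(2m) + O(1/m^2). The γ and O(1/m) terms cancel in the difference:
  H_{32n} − H_{31n} = ln(32n) − ln(31n) + O(1/n) = ln(32/31) + O(1/n).
Hence the limit is ln(32/31).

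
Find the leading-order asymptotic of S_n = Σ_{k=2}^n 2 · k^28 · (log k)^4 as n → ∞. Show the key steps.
S_n ~ 2 · n^29 · (log n)^4 / 29

By integral comparison, S_n = ∫_1^n 2 · x^28 · (log x)^4 dx + O(n^28 · (log n)^4). For the integral, the leading term of ∫_1^n x^28 (log x)^4 dx is n^29/29 · (log n)^4 (by repeated integration by parts; each step lowers the log-exponent and produces a relatively O(1/log n) correction). Hence S_n ~ 2 · n^29 · (log n)^4 / 29.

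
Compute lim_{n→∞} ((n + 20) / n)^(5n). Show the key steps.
lim = e^100

Rewrite as (1 + 20/n)^(5n). By the standard limit (1 + x/n)^n → e^x, we have (1 + 20/n)^n → e^20, and raising to the 5th power gives e^100.
More precisely, ln[(1 + 20/n)^(5n)] = 5n · ln(1 + 20/n) = 5n · (20/n + O(1/n^2)) = 100 + O(1/n) → 100.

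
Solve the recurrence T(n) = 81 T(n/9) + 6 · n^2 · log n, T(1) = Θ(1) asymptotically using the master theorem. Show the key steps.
T(n) = Θ(n^2 · (log n)^2)

Here log_9 81 = 2 and f(n) = 6 · n^2 · log n = Θ(n^(log_9 81) · (log n)^1). This is the extended Case 2 of the master theorem (f matches the critical exponent up to log factors), giving T(n) = Θ(n^(log_9 81) · (log n)^(1+1)) = Θ(n^2 · (log n)^2).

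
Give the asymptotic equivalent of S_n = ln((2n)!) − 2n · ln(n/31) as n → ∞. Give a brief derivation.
S_n ~ 2n · (ln 62 − 1) + O(ln n)

Stirling: ln((2n)!) = 2n ln(2n) − 2n + O(ln n).
  S_n = 2n ln(2n) − 2n − 2n ln(n/31) + O(ln n)
      = 2n ln(2n) − 2n ln n + 2n ln 31 − 2n + O(ln n)
      = 2n ln 2 + 2n ln 31 − 2n + O(ln n)
      = 2n (ln 62 − 1) + O(ln n).
Numerically ln(62) − 1 ≈ 3.1271.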